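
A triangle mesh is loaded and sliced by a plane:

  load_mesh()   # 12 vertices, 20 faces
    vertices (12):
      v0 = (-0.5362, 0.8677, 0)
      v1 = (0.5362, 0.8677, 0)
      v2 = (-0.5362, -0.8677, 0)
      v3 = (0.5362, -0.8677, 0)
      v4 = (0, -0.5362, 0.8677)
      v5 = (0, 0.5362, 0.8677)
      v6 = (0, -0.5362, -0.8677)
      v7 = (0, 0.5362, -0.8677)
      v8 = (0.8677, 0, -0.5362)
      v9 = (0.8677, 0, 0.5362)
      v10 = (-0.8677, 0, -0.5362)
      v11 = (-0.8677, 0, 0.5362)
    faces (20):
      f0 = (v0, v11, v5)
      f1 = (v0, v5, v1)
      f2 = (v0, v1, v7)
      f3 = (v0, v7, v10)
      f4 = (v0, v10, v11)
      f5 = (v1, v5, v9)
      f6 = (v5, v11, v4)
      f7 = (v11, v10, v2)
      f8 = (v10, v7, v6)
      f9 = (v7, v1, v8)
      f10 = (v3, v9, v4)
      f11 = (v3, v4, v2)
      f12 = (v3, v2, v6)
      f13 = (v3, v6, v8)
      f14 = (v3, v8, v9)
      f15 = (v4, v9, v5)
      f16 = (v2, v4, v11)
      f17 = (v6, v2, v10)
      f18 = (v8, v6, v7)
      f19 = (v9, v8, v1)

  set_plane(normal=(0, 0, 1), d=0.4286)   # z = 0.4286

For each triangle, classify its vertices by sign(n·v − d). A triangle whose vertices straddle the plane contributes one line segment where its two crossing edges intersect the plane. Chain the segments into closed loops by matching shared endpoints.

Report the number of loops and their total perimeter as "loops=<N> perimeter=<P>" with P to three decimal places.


Straddling triangles (10 of 20):
  (v0,v11,v5) [-++] → (-0.801177, 0.174123, 0.4286)–(-0.271344, 0.703956, 0.4286)  len=0.7493
  (v0,v5,v1) [-+-] → (-0.271344, 0.703956, 0.4286)–(0.271344, 0.703956, 0.4286)  len=0.5427
  (v0,v10,v11) [--+] → (-0.8677, 0, 0.4286)–(-0.801177, 0.174123, 0.4286)  len=0.1864
  (v1,v5,v9) [-++] → (0.271344, 0.703956, 0.4286)–(0.801177, 0.174123, 0.4286)  len=0.7493
  (v11,v10,v2) [+--] → (-0.8677, 0, 0.4286)–(-0.801177, -0.174123, 0.4286)  len=0.1864
  (v3,v9,v4) [-++] → (0.801177, -0.174123, 0.4286)–(0.271344, -0.703956, 0.4286)  len=0.7493
  (v3,v4,v2) [-+-] → (0.271344, -0.703956, 0.4286)–(-0.271344, -0.703956, 0.4286)  len=0.5427
  (v3,v8,v9) [--+] → (0.8677, 0, 0.4286)–(0.801177, -0.174123, 0.4286)  len=0.1864
  (v2,v4,v11) [-++] → (-0.271344, -0.703956, 0.4286)–(-0.801177, -0.174123, 0.4286)  len=0.7493
  (v9,v8,v1) [+--] → (0.8677, 0, 0.4286)–(0.801177, 0.174123, 0.4286)  len=0.1864

Chained into 1 loop(s):
  loop 1: 10 segments, perimeter = 4.8282
Total perimeter = 4.828

loops=1 perimeter=4.828


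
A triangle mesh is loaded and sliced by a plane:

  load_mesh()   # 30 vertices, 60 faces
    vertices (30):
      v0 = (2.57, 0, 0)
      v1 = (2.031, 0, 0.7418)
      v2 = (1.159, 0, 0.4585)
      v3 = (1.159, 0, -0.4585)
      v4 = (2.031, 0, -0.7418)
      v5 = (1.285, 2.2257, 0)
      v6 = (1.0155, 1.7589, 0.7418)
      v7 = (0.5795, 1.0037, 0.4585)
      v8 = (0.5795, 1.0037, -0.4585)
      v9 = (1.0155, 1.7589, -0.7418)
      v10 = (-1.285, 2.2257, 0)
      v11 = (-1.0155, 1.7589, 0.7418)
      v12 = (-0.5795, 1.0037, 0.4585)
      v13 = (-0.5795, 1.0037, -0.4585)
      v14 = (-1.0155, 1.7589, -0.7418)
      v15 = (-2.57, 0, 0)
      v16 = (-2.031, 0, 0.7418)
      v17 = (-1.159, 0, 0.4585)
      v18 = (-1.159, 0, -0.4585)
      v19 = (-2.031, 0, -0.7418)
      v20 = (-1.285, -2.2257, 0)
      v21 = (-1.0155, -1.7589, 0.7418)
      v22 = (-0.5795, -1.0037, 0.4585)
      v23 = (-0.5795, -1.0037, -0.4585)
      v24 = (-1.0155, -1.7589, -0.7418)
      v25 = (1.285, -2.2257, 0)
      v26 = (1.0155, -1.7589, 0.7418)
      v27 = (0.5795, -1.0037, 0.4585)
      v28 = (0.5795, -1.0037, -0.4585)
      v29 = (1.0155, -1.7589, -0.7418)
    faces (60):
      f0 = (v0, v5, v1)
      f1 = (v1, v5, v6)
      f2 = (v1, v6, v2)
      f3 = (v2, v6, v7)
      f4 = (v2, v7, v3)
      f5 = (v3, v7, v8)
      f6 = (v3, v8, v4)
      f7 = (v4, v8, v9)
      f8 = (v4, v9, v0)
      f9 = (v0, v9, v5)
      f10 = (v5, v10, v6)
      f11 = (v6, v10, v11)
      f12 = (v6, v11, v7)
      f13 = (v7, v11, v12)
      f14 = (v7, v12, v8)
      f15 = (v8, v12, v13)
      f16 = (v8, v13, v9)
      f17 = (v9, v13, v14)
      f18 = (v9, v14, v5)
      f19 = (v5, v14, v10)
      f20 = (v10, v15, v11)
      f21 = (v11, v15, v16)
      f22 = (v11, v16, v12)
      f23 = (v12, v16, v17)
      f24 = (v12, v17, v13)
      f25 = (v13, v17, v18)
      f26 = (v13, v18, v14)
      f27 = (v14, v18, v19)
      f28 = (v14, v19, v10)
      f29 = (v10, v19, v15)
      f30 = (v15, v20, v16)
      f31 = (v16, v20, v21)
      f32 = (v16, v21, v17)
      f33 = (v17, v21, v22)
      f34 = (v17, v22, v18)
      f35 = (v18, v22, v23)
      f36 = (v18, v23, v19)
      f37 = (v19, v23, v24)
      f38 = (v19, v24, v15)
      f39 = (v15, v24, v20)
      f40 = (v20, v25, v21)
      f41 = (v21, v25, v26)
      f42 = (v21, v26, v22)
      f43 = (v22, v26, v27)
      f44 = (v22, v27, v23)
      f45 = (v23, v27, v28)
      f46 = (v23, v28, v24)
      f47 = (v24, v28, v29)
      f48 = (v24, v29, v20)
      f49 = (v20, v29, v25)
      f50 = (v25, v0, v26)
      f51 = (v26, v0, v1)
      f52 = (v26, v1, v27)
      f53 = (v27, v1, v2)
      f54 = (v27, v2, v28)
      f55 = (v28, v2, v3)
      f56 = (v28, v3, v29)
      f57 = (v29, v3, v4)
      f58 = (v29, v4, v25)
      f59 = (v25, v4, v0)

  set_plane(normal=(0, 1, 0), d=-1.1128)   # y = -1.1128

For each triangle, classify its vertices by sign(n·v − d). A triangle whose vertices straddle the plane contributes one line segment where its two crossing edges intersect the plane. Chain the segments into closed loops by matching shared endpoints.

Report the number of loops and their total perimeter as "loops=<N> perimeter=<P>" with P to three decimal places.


Straddling triangles (18 of 60):
  (v15,v20,v16) [+-+] → (-1.92753, -1.1128, 0)–(-1.65802, -1.1128, 0.370917)  len=0.4585
  (v16,v20,v21) [+--] → (-1.65802, -1.1128, 0.370917)–(-1.38853, -1.1128, 0.7418)  len=0.4585
  (v16,v21,v17) [+-+] → (-1.38853, -1.1128, 0.7418)–(-1.06821, -1.1128, 0.637735)  len=0.3368
  (v17,v21,v22) [+-+] → (-1.06821, -1.1128, 0.637735)–(-0.642487, -1.1128, 0.499427)  len=0.4476
  (v19,v23,v24) [++-] → (-0.642487, -1.1128, -0.499427)–(-1.38853, -1.1128, -0.7418)  len=0.7844
  (v19,v24,v15) [+-+] → (-1.38853, -1.1128, -0.7418)–(-1.58652, -1.1128, -0.469313)  len=0.3368
  (v15,v24,v20) [+--] → (-1.58652, -1.1128, -0.469313)–(-1.92753, -1.1128, 0)  len=0.5801
  (v21,v26,v22) [--+] → (-0.349078, -1.1128, 0.499427)–(-0.642487, -1.1128, 0.499427)  len=0.2934
  (v22,v26,v27) [+-+] → (-0.349078, -1.1128, 0.499427)–(0.642487, -1.1128, 0.499427)  len=0.9916
  (v23,v28,v24) [++-] → (0.349078, -1.1128, -0.499427)–(-0.642487, -1.1128, -0.499427)  len=0.9916
  (v24,v28,v29) [-+-] → (0.349078, -1.1128, -0.499427)–(0.642487, -1.1128, -0.499427)  len=0.2934
  (v25,v0,v26) [-+-] → (1.92753, -1.1128, 0)–(1.58652, -1.1128, 0.469313)  len=0.5801
  (v26,v0,v1) [-++] → (1.58652, -1.1128, 0.469313)–(1.38853, -1.1128, 0.7418)  len=0.3368
  (v26,v1,v27) [-++] → (1.38853, -1.1128, 0.7418)–(0.642487, -1.1128, 0.499427)  len=0.7844
  (v28,v3,v29) [++-] → (1.06821, -1.1128, -0.637735)–(0.642487, -1.1128, -0.499427)  len=0.4476
  (v29,v3,v4) [-++] → (1.06821, -1.1128, -0.637735)–(1.38853, -1.1128, -0.7418)  len=0.3368
  (v29,v4,v25) [-+-] → (1.38853, -1.1128, -0.7418)–(1.65802, -1.1128, -0.370917)  len=0.4585
  (v25,v4,v0) [-++] → (1.65802, -1.1128, -0.370917)–(1.92753, -1.1128, 0)  len=0.4585

Chained into 1 loop(s):
  loop 1: 18 segments, perimeter = 9.3754
Total perimeter = 9.375

loops=1 perimeter=9.375


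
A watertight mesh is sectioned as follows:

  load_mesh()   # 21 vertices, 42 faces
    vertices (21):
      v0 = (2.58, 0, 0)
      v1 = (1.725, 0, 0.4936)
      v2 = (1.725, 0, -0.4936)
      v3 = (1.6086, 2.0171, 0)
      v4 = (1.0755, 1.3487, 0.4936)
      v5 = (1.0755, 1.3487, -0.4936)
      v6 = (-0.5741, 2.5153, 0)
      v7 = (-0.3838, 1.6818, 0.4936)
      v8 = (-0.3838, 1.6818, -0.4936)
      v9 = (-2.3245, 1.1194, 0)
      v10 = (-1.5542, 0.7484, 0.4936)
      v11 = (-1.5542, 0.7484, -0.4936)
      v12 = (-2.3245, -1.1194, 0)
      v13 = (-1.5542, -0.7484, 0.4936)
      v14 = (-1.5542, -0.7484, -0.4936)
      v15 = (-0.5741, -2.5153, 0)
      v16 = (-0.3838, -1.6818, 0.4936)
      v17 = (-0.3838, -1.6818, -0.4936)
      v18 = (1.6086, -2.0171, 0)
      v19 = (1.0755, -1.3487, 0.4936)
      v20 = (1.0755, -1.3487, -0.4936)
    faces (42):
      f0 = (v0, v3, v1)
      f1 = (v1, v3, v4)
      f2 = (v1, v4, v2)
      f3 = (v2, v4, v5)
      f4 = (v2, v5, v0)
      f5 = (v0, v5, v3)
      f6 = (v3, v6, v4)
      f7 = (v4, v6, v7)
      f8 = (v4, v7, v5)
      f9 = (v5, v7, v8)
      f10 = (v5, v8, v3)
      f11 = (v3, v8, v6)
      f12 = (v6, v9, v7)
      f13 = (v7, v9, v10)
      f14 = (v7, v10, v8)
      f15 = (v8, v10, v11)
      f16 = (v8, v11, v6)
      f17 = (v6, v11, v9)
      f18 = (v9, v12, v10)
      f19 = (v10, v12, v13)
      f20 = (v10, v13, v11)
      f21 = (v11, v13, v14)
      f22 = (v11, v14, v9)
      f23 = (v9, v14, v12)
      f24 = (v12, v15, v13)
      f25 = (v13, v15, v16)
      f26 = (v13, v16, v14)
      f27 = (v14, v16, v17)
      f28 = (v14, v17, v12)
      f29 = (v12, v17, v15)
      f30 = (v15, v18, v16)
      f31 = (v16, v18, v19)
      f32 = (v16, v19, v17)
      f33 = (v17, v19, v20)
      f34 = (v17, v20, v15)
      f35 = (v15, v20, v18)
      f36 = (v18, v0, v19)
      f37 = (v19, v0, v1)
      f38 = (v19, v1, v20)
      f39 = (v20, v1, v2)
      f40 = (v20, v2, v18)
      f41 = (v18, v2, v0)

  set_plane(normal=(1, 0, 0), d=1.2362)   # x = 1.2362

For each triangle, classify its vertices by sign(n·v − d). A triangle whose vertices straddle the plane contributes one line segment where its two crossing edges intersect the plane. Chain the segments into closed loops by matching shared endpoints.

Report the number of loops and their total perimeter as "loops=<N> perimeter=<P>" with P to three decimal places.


Straddling triangles (16 of 42):
  (v1,v3,v4) [++-] → (1.2362, 1.55019, 0.344807)–(1.2362, 1.015, 0.4936)  len=0.5555
  (v1,v4,v2) [+-+] → (1.2362, 1.015, 0.4936)–(1.2362, 1.015, 0.249346)  len=0.2443
  (v2,v4,v5) [+--] → (1.2362, 1.015, 0.249346)–(1.2362, 1.015, -0.4936)  len=0.7429
  (v2,v5,v0) [+-+] → (1.2362, 1.015, -0.4936)–(1.2362, 1.20464, -0.440877)  len=0.1968
  (v0,v5,v3) [+-+] → (1.2362, 1.20464, -0.440877)–(1.2362, 1.55019, -0.344807)  len=0.3587
  (v3,v6,v4) [+--] → (1.2362, 2.1021, 0)–(1.2362, 1.55019, 0.344807)  len=0.6508
  (v5,v8,v3) [--+] → (1.2362, 1.95443, -0.0922589)–(1.2362, 1.55019, -0.344807)  len=0.4766
  (v3,v8,v6) [+--] → (1.2362, 1.95443, -0.0922589)–(1.2362, 2.1021, 0)  len=0.1741
  (v15,v18,v16) [-+-] → (1.2362, -2.1021, 0)–(1.2362, -1.95443, 0.0922589)  len=0.1741
  (v16,v18,v19) [-+-] → (1.2362, -1.95443, 0.0922589)–(1.2362, -1.55019, 0.344807)  len=0.4766
  (v15,v20,v18) [--+] → (1.2362, -1.55019, -0.344807)–(1.2362, -2.1021, 0)  len=0.6508
  (v18,v0,v19) [++-] → (1.2362, -1.20464, 0.440877)–(1.2362, -1.55019, 0.344807)  len=0.3587
  (v19,v0,v1) [-++] → (1.2362, -1.20464, 0.440877)–(1.2362, -1.015, 0.4936)  len=0.1968
  (v19,v1,v20) [-+-] → (1.2362, -1.015, 0.4936)–(1.2362, -1.015, -0.249346)  len=0.7429
  (v20,v1,v2) [-++] → (1.2362, -1.015, -0.249346)–(1.2362, -1.015, -0.4936)  len=0.2443
  (v20,v2,v18) [-++] → (1.2362, -1.015, -0.4936)–(1.2362, -1.55019, -0.344807)  len=0.5555

Chained into 2 loop(s):
  loop 1: 8 segments, perimeter = 3.3997
  loop 2: 8 segments, perimeter = 3.3997
Total perimeter = 6.799

loops=2 perimeter=6.799


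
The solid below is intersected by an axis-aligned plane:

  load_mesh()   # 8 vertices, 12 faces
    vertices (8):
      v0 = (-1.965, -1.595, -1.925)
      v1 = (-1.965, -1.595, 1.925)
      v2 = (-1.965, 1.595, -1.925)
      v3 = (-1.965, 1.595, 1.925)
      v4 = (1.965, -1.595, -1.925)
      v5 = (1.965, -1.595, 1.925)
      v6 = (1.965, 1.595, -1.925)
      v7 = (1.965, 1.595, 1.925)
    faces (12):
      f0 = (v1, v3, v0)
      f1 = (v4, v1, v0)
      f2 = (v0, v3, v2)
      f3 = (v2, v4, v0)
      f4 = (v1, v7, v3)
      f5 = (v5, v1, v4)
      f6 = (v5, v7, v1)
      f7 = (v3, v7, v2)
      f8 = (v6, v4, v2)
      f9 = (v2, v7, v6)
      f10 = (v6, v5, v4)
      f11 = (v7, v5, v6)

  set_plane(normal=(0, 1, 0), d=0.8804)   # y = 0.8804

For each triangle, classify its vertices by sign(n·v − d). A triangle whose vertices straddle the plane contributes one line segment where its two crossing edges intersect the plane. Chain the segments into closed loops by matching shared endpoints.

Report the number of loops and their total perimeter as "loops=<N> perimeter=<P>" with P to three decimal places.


Straddling triangles (8 of 12):
  (v1,v3,v0) [-+-] → (-1.965, 0.8804, 1.925)–(-1.965, 0.8804, 1.06255)  len=0.8624
  (v0,v3,v2) [-++] → (-1.965, 0.8804, 1.06255)–(-1.965, 0.8804, -1.925)  len=2.9876
  (v2,v4,v0) [+--] → (-1.08463, 0.8804, -1.925)–(-1.965, 0.8804, -1.925)  len=0.8804
  (v1,v7,v3) [-++] → (1.08463, 0.8804, 1.925)–(-1.965, 0.8804, 1.925)  len=3.0496
  (v5,v7,v1) [-+-] → (1.965, 0.8804, 1.925)–(1.08463, 0.8804, 1.925)  len=0.8804
  (v6,v4,v2) [+-+] → (1.965, 0.8804, -1.925)–(-1.08463, 0.8804, -1.925)  len=3.0496
  (v6,v5,v4) [+--] → (1.965, 0.8804, -1.06255)–(1.965, 0.8804, -1.925)  len=0.8624
  (v7,v5,v6) [+-+] → (1.965, 0.8804, 1.925)–(1.965, 0.8804, -1.06255)  len=2.9876

Chained into 1 loop(s):
  loop 1: 8 segments, perimeter = 15.5600
Total perimeter = 15.560

loops=1 perimeter=15.560


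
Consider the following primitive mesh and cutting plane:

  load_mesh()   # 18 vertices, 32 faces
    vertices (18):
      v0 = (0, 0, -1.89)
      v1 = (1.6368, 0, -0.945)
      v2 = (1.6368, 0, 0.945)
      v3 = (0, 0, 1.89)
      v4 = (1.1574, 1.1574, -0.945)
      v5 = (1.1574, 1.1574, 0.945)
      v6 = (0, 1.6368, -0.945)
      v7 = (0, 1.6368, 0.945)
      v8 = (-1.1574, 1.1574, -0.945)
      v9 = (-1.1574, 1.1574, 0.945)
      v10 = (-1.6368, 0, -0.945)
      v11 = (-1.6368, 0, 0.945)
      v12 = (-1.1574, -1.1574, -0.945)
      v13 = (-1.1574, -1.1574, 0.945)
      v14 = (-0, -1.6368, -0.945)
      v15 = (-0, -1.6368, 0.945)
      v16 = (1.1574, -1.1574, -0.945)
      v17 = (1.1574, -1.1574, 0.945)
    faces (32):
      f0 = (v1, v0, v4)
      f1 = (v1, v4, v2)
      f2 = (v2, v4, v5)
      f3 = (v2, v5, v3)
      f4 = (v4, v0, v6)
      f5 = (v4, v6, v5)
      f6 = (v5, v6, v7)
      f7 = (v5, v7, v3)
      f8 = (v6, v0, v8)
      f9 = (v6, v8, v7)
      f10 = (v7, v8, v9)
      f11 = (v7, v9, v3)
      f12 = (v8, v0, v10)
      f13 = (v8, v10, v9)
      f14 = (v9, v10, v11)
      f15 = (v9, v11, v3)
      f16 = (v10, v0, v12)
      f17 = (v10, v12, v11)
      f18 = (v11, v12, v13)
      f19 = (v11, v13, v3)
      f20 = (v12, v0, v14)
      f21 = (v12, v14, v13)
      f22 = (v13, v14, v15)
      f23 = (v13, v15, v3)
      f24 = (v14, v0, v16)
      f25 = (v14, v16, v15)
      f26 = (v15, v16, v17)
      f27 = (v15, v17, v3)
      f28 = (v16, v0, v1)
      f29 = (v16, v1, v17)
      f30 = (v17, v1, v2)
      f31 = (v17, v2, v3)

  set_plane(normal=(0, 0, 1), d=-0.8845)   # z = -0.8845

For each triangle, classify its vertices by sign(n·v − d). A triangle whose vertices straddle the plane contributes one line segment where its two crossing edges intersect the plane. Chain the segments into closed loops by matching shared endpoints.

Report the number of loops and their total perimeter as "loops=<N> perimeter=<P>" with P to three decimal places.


Straddling triangles (16 of 32):
  (v1,v4,v2) [--+] → (1.17275, 1.12035, -0.8845)–(1.6368, 0, -0.8845)  len=1.2127
  (v2,v4,v5) [+-+] → (1.17275, 1.12035, -0.8845)–(1.1574, 1.1574, -0.8845)  len=0.0401
  (v4,v6,v5) [--+] → (0.037049, 1.62145, -0.8845)–(1.1574, 1.1574, -0.8845)  len=1.2127
  (v5,v6,v7) [+-+] → (0.037049, 1.62145, -0.8845)–(0, 1.6368, -0.8845)  len=0.0401
  (v6,v8,v7) [--+] → (-1.12035, 1.17275, -0.8845)–(0, 1.6368, -0.8845)  len=1.2127
  (v7,v8,v9) [+-+] → (-1.12035, 1.17275, -0.8845)–(-1.1574, 1.1574, -0.8845)  len=0.0401
  (v8,v10,v9) [--+] → (-1.62145, 0.037049, -0.8845)–(-1.1574, 1.1574, -0.8845)  len=1.2127
  (v9,v10,v11) [+-+] → (-1.62145, 0.037049, -0.8845)–(-1.6368, 0, -0.8845)  len=0.0401
  (v10,v12,v11) [--+] → (-1.17275, -1.12035, -0.8845)–(-1.6368, 0, -0.8845)  len=1.2127
  (v11,v12,v13) [+-+] → (-1.17275, -1.12035, -0.8845)–(-1.1574, -1.1574, -0.8845)  len=0.0401
  (v12,v14,v13) [--+] → (-0.037049, -1.62145, -0.8845)–(-1.1574, -1.1574, -0.8845)  len=1.2127
  (v13,v14,v15) [+-+] → (-0.037049, -1.62145, -0.8845)–(0, -1.6368, -0.8845)  len=0.0401
  (v14,v16,v15) [--+] → (1.12035, -1.17275, -0.8845)–(0, -1.6368, -0.8845)  len=1.2127
  (v15,v16,v17) [+-+] → (1.12035, -1.17275, -0.8845)–(1.1574, -1.1574, -0.8845)  len=0.0401
  (v16,v1,v17) [--+] → (1.62145, -0.037049, -0.8845)–(1.1574, -1.1574, -0.8845)  len=1.2127
  (v17,v1,v2) [+-+] → (1.62145, -0.037049, -0.8845)–(1.6368, 0, -0.8845)  len=0.0401

Chained into 1 loop(s):
  loop 1: 16 segments, perimeter = 10.0221
Total perimeter = 10.022

loops=1 perimeter=10.022


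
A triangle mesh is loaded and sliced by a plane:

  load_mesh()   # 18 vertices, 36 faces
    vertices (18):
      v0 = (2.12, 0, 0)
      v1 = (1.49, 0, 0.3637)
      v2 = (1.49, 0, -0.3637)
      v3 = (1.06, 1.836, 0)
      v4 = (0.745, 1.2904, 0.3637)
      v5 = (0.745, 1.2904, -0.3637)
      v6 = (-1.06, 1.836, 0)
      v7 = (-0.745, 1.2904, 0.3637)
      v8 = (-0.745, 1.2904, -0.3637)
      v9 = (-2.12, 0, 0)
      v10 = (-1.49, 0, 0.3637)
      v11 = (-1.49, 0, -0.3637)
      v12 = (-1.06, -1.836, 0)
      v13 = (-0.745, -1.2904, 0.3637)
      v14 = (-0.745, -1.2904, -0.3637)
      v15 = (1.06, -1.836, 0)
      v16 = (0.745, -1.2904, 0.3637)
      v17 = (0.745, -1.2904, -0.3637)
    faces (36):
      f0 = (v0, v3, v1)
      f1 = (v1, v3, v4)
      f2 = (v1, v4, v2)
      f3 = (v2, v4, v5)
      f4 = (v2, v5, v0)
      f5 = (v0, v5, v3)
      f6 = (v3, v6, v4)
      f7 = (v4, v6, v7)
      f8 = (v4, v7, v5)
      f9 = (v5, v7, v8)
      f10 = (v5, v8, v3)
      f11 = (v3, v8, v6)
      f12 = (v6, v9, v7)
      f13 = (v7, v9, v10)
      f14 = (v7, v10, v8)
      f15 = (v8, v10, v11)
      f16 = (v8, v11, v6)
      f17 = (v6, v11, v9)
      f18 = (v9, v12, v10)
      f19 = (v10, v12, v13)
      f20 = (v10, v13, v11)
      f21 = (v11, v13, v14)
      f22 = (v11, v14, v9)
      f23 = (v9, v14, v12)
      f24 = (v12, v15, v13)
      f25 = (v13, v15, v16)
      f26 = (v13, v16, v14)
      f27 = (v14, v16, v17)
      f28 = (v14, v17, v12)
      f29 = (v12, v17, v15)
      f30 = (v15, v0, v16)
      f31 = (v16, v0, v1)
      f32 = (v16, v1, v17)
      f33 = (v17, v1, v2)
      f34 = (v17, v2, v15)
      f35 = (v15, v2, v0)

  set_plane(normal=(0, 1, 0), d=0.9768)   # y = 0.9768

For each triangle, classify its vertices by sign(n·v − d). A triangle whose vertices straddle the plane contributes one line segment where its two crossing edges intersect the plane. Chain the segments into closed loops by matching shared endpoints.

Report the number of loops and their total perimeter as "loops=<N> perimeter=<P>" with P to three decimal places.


Straddling triangles (12 of 36):
  (v0,v3,v1) [-+-] → (1.55605, 0.9768, 0)–(1.26123, 0.9768, 0.170202)  len=0.3404
  (v1,v3,v4) [-++] → (1.26123, 0.9768, 0.170202)–(0.926054, 0.9768, 0.3637)  len=0.3870
  (v1,v4,v2) [-+-] → (0.926054, 0.9768, 0.3637)–(0.926054, 0.9768, 0.186923)  len=0.1768
  (v2,v4,v5) [-++] → (0.926054, 0.9768, 0.186923)–(0.926054, 0.9768, -0.3637)  len=0.5506
  (v2,v5,v0) [-+-] → (0.926054, 0.9768, -0.3637)–(1.07916, 0.9768, -0.275312)  len=0.1768
  (v0,v5,v3) [-++] → (1.07916, 0.9768, -0.275312)–(1.55605, 0.9768, 0)  len=0.5507
  (v6,v9,v7) [+-+] → (-1.55605, 0.9768, 0)–(-1.07916, 0.9768, 0.275312)  len=0.5507
  (v7,v9,v10) [+--] → (-1.07916, 0.9768, 0.275312)–(-0.926054, 0.9768, 0.3637)  len=0.1768
  (v7,v10,v8) [+-+] → (-0.926054, 0.9768, 0.3637)–(-0.926054, 0.9768, -0.186923)  len=0.5506
  (v8,v10,v11) [+--] → (-0.926054, 0.9768, -0.186923)–(-0.926054, 0.9768, -0.3637)  len=0.1768
  (v8,v11,v6) [+-+] → (-0.926054, 0.9768, -0.3637)–(-1.26123, 0.9768, -0.170202)  len=0.3870
  (v6,v11,v9) [+--] → (-1.26123, 0.9768, -0.170202)–(-1.55605, 0.9768, 0)  len=0.3404

Chained into 2 loop(s):
  loop 1: 6 segments, perimeter = 2.1823
  loop 2: 6 segments, perimeter = 2.1823
Total perimeter = 4.365

loops=2 perimeter=4.365


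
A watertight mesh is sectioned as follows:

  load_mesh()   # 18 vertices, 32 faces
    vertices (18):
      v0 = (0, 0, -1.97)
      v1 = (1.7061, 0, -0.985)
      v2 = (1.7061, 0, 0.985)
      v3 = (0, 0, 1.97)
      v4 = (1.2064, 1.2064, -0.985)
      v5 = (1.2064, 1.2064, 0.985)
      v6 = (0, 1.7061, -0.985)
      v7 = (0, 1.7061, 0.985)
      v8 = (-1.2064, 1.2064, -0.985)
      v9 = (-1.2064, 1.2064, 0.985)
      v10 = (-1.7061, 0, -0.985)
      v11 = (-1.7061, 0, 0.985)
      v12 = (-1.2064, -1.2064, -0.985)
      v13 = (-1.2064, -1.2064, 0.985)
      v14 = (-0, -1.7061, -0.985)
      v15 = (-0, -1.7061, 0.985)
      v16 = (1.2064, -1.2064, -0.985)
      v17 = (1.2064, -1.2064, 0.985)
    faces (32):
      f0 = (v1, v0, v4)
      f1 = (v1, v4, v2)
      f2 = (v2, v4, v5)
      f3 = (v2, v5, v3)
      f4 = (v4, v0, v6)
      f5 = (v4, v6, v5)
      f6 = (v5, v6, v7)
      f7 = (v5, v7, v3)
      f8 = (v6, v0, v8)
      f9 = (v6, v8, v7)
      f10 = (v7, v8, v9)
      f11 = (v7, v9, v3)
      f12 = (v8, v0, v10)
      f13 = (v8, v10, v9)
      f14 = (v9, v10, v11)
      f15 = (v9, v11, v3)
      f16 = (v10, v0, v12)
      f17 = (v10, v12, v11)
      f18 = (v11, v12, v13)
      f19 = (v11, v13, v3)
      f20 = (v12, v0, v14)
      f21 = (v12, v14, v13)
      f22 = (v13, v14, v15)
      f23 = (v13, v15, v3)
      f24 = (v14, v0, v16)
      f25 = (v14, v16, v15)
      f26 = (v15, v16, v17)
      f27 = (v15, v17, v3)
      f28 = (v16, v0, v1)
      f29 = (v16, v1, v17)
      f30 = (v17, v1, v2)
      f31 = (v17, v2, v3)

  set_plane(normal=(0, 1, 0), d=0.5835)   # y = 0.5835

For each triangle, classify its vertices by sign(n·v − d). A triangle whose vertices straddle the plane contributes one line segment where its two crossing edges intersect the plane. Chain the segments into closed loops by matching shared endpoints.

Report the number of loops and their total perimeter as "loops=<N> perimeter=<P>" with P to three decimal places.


loops=1 perimeter=10.409

Straddling triangles (12 of 32):
  (v1,v0,v4) [--+] → (0.5835, 0.5835, -1.49358)–(1.46441, 0.5835, -0.985)  len=1.0172
  (v1,v4,v2) [-+-] → (1.46441, 0.5835, -0.985)–(1.46441, 0.5835, 0.0321693)  len=1.0172
  (v2,v4,v5) [-++] → (1.46441, 0.5835, 0.0321693)–(1.46441, 0.5835, 0.985)  len=0.9528
  (v2,v5,v3) [-+-] → (1.46441, 0.5835, 0.985)–(0.5835, 0.5835, 1.49358)  len=1.0172
  (v4,v0,v6) [+-+] → (0.5835, 0.5835, -1.49358)–(0, 0.5835, -1.63312)  len=0.6000
  (v5,v7,v3) [++-] → (0, 0.5835, 1.63312)–(0.5835, 0.5835, 1.49358)  len=0.6000
  (v6,v0,v8) [+-+] → (0, 0.5835, -1.63312)–(-0.5835, 0.5835, -1.49358)  len=0.6000
  (v7,v9,v3) [++-] → (-0.5835, 0.5835, 1.49358)–(0, 0.5835, 1.63312)  len=0.6000
  (v8,v0,v10) [+--] → (-0.5835, 0.5835, -1.49358)–(-1.46441, 0.5835, -0.985)  len=1.0172
  (v8,v10,v9) [+-+] → (-1.46441, 0.5835, -0.985)–(-1.46441, 0.5835, -0.0321693)  len=0.9528
  (v9,v10,v11) [+--] → (-1.46441, 0.5835, -0.0321693)–(-1.46441, 0.5835, 0.985)  len=1.0172
  (v9,v11,v3) [+--] → (-1.46441, 0.5835, 0.985)–(-0.5835, 0.5835, 1.49358)  len=1.0172

Chained into 1 loop(s):
  loop 1: 12 segments, perimeter = 10.4085
Total perimeter = 10.409


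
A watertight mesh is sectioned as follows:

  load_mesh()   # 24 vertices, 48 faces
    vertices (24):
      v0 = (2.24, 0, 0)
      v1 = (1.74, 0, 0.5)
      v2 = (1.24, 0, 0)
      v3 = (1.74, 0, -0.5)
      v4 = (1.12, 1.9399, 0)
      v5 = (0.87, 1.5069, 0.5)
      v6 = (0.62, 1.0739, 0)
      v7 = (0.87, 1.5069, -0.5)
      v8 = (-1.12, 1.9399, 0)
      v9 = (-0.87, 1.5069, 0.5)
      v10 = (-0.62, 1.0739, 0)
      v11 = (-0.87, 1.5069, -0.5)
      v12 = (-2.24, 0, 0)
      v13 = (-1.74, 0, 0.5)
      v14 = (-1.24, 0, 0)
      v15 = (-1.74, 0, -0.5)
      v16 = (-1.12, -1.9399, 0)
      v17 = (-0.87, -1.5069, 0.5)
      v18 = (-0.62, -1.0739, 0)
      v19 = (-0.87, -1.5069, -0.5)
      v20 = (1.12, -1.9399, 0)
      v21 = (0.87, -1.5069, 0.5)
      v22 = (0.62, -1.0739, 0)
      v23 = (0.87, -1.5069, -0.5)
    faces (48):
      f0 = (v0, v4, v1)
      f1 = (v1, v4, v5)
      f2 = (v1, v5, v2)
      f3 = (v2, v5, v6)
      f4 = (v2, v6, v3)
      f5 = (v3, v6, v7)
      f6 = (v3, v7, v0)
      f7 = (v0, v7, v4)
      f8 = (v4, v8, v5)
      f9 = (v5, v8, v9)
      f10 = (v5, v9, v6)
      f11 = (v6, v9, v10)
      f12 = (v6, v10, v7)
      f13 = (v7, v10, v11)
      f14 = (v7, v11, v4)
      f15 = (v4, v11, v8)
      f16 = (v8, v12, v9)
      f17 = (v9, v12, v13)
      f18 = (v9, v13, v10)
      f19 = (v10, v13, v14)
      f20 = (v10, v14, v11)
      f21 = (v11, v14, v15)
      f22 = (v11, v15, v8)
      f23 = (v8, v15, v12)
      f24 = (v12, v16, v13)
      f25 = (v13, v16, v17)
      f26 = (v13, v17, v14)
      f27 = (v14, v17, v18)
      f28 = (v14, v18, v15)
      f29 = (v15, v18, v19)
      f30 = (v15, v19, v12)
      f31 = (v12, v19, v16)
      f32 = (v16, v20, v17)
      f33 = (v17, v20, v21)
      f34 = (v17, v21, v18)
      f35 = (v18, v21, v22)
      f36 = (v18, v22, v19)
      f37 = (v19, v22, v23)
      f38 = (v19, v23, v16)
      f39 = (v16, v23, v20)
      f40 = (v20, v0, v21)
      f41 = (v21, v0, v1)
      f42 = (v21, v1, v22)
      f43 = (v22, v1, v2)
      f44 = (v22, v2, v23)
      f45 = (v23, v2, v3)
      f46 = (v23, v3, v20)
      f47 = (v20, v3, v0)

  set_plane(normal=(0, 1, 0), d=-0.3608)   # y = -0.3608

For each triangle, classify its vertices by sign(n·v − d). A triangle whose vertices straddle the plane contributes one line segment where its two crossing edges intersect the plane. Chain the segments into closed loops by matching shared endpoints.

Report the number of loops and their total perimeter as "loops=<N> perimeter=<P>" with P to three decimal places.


Straddling triangles (16 of 48):
  (v12,v16,v13) [+-+] → (-2.03169, -0.3608, 0)–(-1.62469, -0.3608, 0.407006)  len=0.5756
  (v13,v16,v17) [+--] → (-1.62469, -0.3608, 0.407006)–(-1.53169, -0.3608, 0.5)  len=0.1315
  (v13,v17,v14) [+-+] → (-1.53169, -0.3608, 0.5)–(-1.15141, -0.3608, 0.119716)  len=0.5378
  (v14,v17,v18) [+--] → (-1.15141, -0.3608, 0.119716)–(-1.0317, -0.3608, 0)  len=0.1693
  (v14,v18,v15) [+-+] → (-1.0317, -0.3608, 0)–(-1.36371, -0.3608, -0.332014)  len=0.4695
  (v15,v18,v19) [+--] → (-1.36371, -0.3608, -0.332014)–(-1.53169, -0.3608, -0.5)  len=0.2376
  (v15,v19,v12) [+-+] → (-1.53169, -0.3608, -0.5)–(-1.91198, -0.3608, -0.119716)  len=0.5378
  (v12,v19,v16) [+--] → (-1.91198, -0.3608, -0.119716)–(-2.03169, -0.3608, 0)  len=0.1693
  (v20,v0,v21) [-+-] → (2.03169, -0.3608, 0)–(1.91198, -0.3608, 0.119716)  len=0.1693
  (v21,v0,v1) [-++] → (1.91198, -0.3608, 0.119716)–(1.53169, -0.3608, 0.5)  len=0.5378
  (v21,v1,v22) [-+-] → (1.53169, -0.3608, 0.5)–(1.36371, -0.3608, 0.332014)  len=0.2376
  (v22,v1,v2) [-++] → (1.36371, -0.3608, 0.332014)–(1.0317, -0.3608, 0)  len=0.4695
  (v22,v2,v23) [-+-] → (1.0317, -0.3608, 0)–(1.15141, -0.3608, -0.119716)  len=0.1693
  (v23,v2,v3) [-++] → (1.15141, -0.3608, -0.119716)–(1.53169, -0.3608, -0.5)  len=0.5378
  (v23,v3,v20) [-+-] → (1.53169, -0.3608, -0.5)–(1.62469, -0.3608, -0.407006)  len=0.1315
  (v20,v3,v0) [-++] → (1.62469, -0.3608, -0.407006)–(2.03169, -0.3608, 0)  len=0.5756

Chained into 2 loop(s):
  loop 1: 8 segments, perimeter = 2.8284
  loop 2: 8 segments, perimeter = 2.8284
Total perimeter = 5.657

loops=2 perimeter=5.657


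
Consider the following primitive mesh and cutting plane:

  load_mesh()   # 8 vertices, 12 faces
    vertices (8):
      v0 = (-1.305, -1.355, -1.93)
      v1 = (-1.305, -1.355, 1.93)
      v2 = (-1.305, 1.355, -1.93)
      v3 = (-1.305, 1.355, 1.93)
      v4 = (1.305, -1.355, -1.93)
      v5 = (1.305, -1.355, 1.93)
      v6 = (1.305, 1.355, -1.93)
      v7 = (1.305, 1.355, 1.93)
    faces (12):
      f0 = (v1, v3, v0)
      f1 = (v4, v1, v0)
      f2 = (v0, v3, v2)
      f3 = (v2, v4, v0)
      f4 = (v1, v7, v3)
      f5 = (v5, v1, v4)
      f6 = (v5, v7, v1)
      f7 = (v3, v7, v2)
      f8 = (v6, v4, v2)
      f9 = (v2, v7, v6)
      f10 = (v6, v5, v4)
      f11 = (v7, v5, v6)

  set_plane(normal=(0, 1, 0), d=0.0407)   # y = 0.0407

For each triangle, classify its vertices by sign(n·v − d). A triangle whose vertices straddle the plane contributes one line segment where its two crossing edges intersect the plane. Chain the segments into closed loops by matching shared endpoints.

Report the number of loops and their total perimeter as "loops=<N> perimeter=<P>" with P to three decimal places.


loops=1 perimeter=12.940

Straddling triangles (8 of 12):
  (v1,v3,v0) [-+-] → (-1.305, 0.0407, 1.93)–(-1.305, 0.0407, 0.0579712)  len=1.8720
  (v0,v3,v2) [-++] → (-1.305, 0.0407, 0.0579712)–(-1.305, 0.0407, -1.93)  len=1.9880
  (v2,v4,v0) [+--] → (-0.0391982, 0.0407, -1.93)–(-1.305, 0.0407, -1.93)  len=1.2658
  (v1,v7,v3) [-++] → (0.0391982, 0.0407, 1.93)–(-1.305, 0.0407, 1.93)  len=1.3442
  (v5,v7,v1) [-+-] → (1.305, 0.0407, 1.93)–(0.0391982, 0.0407, 1.93)  len=1.2658
  (v6,v4,v2) [+-+] → (1.305, 0.0407, -1.93)–(-0.0391982, 0.0407, -1.93)  len=1.3442
  (v6,v5,v4) [+--] → (1.305, 0.0407, -0.0579712)–(1.305, 0.0407, -1.93)  len=1.8720
  (v7,v5,v6) [+-+] → (1.305, 0.0407, 1.93)–(1.305, 0.0407, -0.0579712)  len=1.9880

Chained into 1 loop(s):
  loop 1: 8 segments, perimeter = 12.9400
Total perimeter = 12.940


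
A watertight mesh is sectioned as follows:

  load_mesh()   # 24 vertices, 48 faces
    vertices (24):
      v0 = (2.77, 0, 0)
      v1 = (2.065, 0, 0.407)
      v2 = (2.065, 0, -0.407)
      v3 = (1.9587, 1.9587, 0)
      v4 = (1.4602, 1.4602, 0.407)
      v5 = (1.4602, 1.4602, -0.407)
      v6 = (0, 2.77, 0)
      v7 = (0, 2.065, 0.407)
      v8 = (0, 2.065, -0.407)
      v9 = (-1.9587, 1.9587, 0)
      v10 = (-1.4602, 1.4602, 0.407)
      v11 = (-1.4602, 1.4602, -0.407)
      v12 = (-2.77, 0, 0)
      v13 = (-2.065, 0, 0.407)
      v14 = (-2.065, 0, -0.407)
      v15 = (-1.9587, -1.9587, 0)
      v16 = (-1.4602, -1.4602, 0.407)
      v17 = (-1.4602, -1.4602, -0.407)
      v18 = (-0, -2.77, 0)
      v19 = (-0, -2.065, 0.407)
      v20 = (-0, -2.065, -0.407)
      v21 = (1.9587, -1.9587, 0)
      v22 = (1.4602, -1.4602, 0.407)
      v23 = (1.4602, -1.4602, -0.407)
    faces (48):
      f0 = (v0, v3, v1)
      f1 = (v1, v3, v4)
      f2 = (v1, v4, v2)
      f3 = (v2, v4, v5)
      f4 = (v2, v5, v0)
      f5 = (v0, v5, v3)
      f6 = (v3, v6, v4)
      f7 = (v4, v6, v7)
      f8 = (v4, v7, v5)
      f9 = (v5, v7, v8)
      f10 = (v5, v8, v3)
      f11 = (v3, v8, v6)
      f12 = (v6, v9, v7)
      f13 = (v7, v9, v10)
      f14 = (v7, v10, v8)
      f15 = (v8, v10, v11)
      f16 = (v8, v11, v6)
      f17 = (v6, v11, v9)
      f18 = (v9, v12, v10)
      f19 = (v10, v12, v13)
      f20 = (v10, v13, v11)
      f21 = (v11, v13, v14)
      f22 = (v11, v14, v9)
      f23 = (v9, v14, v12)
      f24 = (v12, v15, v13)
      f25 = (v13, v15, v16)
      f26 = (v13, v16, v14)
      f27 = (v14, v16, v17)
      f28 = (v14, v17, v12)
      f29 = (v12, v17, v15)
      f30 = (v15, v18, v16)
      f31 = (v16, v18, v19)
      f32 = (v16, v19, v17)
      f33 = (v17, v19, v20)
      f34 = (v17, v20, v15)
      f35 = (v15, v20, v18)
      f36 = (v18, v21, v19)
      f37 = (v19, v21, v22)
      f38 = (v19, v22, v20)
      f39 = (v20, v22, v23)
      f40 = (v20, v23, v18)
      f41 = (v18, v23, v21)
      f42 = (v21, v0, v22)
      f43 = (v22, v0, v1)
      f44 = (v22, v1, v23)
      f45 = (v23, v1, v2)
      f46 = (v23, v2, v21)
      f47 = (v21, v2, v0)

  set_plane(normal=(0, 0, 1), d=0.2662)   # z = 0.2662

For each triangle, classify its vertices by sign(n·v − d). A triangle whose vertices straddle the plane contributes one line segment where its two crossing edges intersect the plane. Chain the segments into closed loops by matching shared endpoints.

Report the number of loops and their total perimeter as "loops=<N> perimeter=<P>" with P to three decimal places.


loops=2 perimeter=26.781

Straddling triangles (32 of 48):
  (v0,v3,v1) [--+] → (2.02823, 0.677604, 0.2662)–(2.30889, 0, 0.2662)  len=0.7334
  (v1,v3,v4) [+-+] → (2.02823, 0.677604, 0.2662)–(1.63265, 1.63265, 0.2662)  len=1.0337
  (v1,v4,v2) [++-] → (1.56481, 1.20762, 0.2662)–(2.065, 0, 0.2662)  len=1.3071
  (v2,v4,v5) [-+-] → (1.56481, 1.20762, 0.2662)–(1.4602, 1.4602, 0.2662)  len=0.2734
  (v3,v6,v4) [--+] → (0.95505, 1.91332, 0.2662)–(1.63265, 1.63265, 0.2662)  len=0.7334
  (v4,v6,v7) [+-+] → (0.95505, 1.91332, 0.2662)–(0, 2.30889, 0.2662)  len=1.0337
  (v4,v7,v5) [++-] → (0.252575, 1.96039, 0.2662)–(1.4602, 1.4602, 0.2662)  len=1.3071
  (v5,v7,v8) [-+-] → (0.252575, 1.96039, 0.2662)–(0, 2.065, 0.2662)  len=0.2734
  (v6,v9,v7) [--+] → (-0.677604, 2.02823, 0.2662)–(0, 2.30889, 0.2662)  len=0.7334
  (v7,v9,v10) [+-+] → (-0.677604, 2.02823, 0.2662)–(-1.63265, 1.63265, 0.2662)  len=1.0337
  (v7,v10,v8) [++-] → (-1.20762, 1.56481, 0.2662)–(0, 2.065, 0.2662)  len=1.3071
  (v8,v10,v11) [-+-] → (-1.20762, 1.56481, 0.2662)–(-1.4602, 1.4602, 0.2662)  len=0.2734
  (v9,v12,v10) [--+] → (-1.91332, 0.95505, 0.2662)–(-1.63265, 1.63265, 0.2662)  len=0.7334
  (v10,v12,v13) [+-+] → (-1.91332, 0.95505, 0.2662)–(-2.30889, 0, 0.2662)  len=1.0337
  (v10,v13,v11) [++-] → (-1.96039, 0.252575, 0.2662)–(-1.4602, 1.4602, 0.2662)  len=1.3071
  (v11,v13,v14) [-+-] → (-1.96039, 0.252575, 0.2662)–(-2.065, 0, 0.2662)  len=0.2734
  (v12,v15,v13) [--+] → (-2.02823, -0.677604, 0.2662)–(-2.30889, 0, 0.2662)  len=0.7334
  (v13,v15,v16) [+-+] → (-2.02823, -0.677604, 0.2662)–(-1.63265, -1.63265, 0.2662)  len=1.0337
  (v13,v16,v14) [++-] → (-1.56481, -1.20762, 0.2662)–(-2.065, 0, 0.2662)  len=1.3071
  (v14,v16,v17) [-+-] → (-1.56481, -1.20762, 0.2662)–(-1.4602, -1.4602, 0.2662)  len=0.2734
  (v15,v18,v16) [--+] → (-0.95505, -1.91332, 0.2662)–(-1.63265, -1.63265, 0.2662)  len=0.7334
  (v16,v18,v19) [+-+] → (-0.95505, -1.91332, 0.2662)–(0, -2.30889, 0.2662)  len=1.0337
  (v16,v19,v17) [++-] → (-0.252575, -1.96039, 0.2662)–(-1.4602, -1.4602, 0.2662)  len=1.3071
  (v17,v19,v20) [-+-] → (-0.252575, -1.96039, 0.2662)–(0, -2.065, 0.2662)  len=0.2734
  (v18,v21,v19) [--+] → (0.677604, -2.02823, 0.2662)–(0, -2.30889, 0.2662)  len=0.7334
  (v19,v21,v22) [+-+] → (0.677604, -2.02823, 0.2662)–(1.63265, -1.63265, 0.2662)  len=1.0337
  (v19,v22,v20) [++-] → (1.20762, -1.56481, 0.2662)–(0, -2.065, 0.2662)  len=1.3071
  (v20,v22,v23) [-+-] → (1.20762, -1.56481, 0.2662)–(1.4602, -1.4602, 0.2662)  len=0.2734
  (v21,v0,v22) [--+] → (1.91332, -0.95505, 0.2662)–(1.63265, -1.63265, 0.2662)  len=0.7334
  (v22,v0,v1) [+-+] → (1.91332, -0.95505, 0.2662)–(2.30889, 0, 0.2662)  len=1.0337
  (v22,v1,v23) [++-] → (1.96039, -0.252575, 0.2662)–(1.4602, -1.4602, 0.2662)  len=1.3071
  (v23,v1,v2) [-+-] → (1.96039, -0.252575, 0.2662)–(2.065, 0, 0.2662)  len=0.2734

Chained into 2 loop(s):
  loop 1: 16 segments, perimeter = 14.1373
  loop 2: 16 segments, perimeter = 12.6440
Total perimeter = 26.781


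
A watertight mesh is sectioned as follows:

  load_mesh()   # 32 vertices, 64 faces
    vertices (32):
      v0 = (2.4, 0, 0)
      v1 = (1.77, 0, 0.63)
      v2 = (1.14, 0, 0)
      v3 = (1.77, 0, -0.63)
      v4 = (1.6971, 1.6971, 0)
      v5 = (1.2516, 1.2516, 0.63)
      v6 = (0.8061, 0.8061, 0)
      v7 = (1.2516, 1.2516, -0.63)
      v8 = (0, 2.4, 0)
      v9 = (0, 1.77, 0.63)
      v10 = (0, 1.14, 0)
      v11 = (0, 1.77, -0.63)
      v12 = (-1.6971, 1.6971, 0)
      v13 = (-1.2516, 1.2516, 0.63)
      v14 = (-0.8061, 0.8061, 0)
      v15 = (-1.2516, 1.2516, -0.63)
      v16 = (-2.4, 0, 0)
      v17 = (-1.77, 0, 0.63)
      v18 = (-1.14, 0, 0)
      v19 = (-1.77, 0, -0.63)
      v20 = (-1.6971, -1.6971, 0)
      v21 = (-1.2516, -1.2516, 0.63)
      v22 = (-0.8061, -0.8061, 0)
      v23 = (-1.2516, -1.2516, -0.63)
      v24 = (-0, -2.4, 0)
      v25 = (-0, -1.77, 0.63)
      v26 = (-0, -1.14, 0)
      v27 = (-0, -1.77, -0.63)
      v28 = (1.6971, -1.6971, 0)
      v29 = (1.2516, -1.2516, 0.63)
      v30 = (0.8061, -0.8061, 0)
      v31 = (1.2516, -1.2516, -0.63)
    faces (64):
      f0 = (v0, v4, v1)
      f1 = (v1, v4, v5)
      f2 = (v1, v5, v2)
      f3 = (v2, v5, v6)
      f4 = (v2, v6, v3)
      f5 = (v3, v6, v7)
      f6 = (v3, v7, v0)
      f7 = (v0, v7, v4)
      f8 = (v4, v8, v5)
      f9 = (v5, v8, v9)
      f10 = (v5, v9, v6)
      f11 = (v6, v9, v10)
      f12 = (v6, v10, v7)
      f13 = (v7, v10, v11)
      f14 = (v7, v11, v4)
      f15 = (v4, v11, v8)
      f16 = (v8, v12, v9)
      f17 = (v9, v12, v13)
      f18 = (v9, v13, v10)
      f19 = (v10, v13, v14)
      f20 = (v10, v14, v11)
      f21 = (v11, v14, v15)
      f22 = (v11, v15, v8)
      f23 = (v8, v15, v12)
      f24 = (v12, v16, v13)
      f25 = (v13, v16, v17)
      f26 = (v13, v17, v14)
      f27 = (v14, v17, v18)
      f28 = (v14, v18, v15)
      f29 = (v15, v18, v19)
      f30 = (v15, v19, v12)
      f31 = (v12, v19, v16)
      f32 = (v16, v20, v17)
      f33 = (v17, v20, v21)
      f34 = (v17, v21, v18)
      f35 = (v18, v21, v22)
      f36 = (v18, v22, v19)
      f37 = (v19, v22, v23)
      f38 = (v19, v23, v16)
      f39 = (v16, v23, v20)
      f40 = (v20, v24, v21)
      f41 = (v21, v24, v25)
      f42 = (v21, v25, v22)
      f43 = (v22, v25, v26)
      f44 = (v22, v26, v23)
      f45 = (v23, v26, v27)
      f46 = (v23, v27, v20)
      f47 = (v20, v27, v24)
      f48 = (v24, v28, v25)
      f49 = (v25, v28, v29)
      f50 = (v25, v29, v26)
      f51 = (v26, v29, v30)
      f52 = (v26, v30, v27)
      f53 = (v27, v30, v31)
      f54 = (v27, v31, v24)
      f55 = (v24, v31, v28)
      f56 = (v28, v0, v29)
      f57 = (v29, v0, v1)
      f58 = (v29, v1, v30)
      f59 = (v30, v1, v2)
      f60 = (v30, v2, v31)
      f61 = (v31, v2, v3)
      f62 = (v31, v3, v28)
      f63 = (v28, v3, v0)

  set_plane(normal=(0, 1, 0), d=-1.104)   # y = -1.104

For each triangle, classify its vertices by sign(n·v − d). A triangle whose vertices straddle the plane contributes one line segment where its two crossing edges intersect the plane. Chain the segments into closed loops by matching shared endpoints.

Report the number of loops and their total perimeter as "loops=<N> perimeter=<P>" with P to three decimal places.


Straddling triangles (20 of 64):
  (v16,v20,v17) [+-+] → (-1.94275, -1.104, 0)–(-1.72258, -1.104, 0.220171)  len=0.3114
  (v17,v20,v21) [+--] → (-1.72258, -1.104, 0.220171)–(-1.31273, -1.104, 0.63)  len=0.5796
  (v17,v21,v18) [+-+] → (-1.31273, -1.104, 0.63)–(-1.23844, -1.104, 0.555705)  len=0.1051
  (v18,v21,v22) [+-+] → (-1.23844, -1.104, 0.555705)–(-1.104, -1.104, 0.421273)  len=0.1901
  (v19,v22,v23) [++-] → (-1.104, -1.104, -0.421273)–(-1.31273, -1.104, -0.63)  len=0.2952
  (v19,v23,v16) [+-+] → (-1.31273, -1.104, -0.63)–(-1.38703, -1.104, -0.555705)  len=0.1051
  (v16,v23,v20) [+--] → (-1.38703, -1.104, -0.555705)–(-1.94275, -1.104, 0)  len=0.7859
  (v21,v25,v22) [--+] → (-0.556969, -1.104, 0.194706)–(-1.104, -1.104, 0.421273)  len=0.5921
  (v22,v25,v26) [+--] → (-0.556969, -1.104, 0.194706)–(-0.0869111, -1.104, 0)  len=0.5088
  (v22,v26,v23) [+--] → (-0.0869111, -1.104, 0)–(-1.104, -1.104, -0.421273)  len=1.1009
  (v26,v29,v30) [--+] → (1.104, -1.104, 0.421273)–(0.0869111, -1.104, 0)  len=1.1009
  (v26,v30,v27) [-+-] → (0.0869111, -1.104, 0)–(0.556969, -1.104, -0.194706)  len=0.5088
  (v27,v30,v31) [-+-] → (0.556969, -1.104, -0.194706)–(1.104, -1.104, -0.421273)  len=0.5921
  (v28,v0,v29) [-+-] → (1.94275, -1.104, 0)–(1.38703, -1.104, 0.555705)  len=0.7859
  (v29,v0,v1) [-++] → (1.38703, -1.104, 0.555705)–(1.31273, -1.104, 0.63)  len=0.1051
  (v29,v1,v30) [-++] → (1.31273, -1.104, 0.63)–(1.104, -1.104, 0.421273)  len=0.2952
  (v30,v2,v31) [++-] → (1.23844, -1.104, -0.555705)–(1.104, -1.104, -0.421273)  len=0.1901
  (v31,v2,v3) [-++] → (1.23844, -1.104, -0.555705)–(1.31273, -1.104, -0.63)  len=0.1051
  (v31,v3,v28) [-+-] → (1.31273, -1.104, -0.63)–(1.72258, -1.104, -0.220171)  len=0.5796
  (v28,v3,v0) [-++] → (1.72258, -1.104, -0.220171)–(1.94275, -1.104, 0)  len=0.3114

Chained into 2 loop(s):
  loop 1: 10 segments, perimeter = 4.5741
  loop 2: 10 segments, perimeter = 4.5741
Total perimeter = 9.148

loops=2 perimeter=9.148
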